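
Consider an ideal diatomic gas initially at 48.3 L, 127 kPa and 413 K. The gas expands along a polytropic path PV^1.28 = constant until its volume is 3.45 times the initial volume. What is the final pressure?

26.0 kPa

Polytropic n=1.28: T₂ = T₁(V₁/V₂)^(n−1) = 413×(0.290)^0.28 = 292 K; P₂ = P₁(V₁/V₂)^n = 26.0 kPa.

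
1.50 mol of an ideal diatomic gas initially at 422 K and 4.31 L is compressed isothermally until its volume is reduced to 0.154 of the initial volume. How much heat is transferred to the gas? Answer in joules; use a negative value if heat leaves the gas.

-9850 J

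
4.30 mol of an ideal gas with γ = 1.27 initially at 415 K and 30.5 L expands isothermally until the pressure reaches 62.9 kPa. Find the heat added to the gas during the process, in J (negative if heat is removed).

30300 J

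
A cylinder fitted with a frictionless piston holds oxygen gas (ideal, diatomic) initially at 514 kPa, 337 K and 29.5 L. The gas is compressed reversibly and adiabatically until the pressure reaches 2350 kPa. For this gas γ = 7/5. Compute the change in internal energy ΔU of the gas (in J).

n = P₁V₁/(RT₁) = 514×29.5/(8.314×337) = 5.41 mol.
Adiabatic: T₂/T₁ = (P₂/P₁)^((γ−1)/γ) ⇒ T₂ = 337×(4.57)^0.286 = 520 K; V₂ = 9.96 L.
For an ideal gas ΔU = nCvΔT with Cv = (5/2)R = 20.8 J/(mol·K).
ΔU = 5.41×20.8×(520−337) = 20600 J.

20600 J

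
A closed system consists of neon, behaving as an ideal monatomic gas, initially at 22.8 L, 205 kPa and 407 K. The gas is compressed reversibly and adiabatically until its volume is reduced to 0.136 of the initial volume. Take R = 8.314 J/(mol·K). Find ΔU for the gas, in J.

n = P₁V₁/(RT₁) = 205×22.8/(8.314×407) = 1.38 mol.
Adiabatic: TV^(γ−1) = const ⇒ T₂ = 407×(7.35)^0.667 = 1540 K; PV^γ = const ⇒ P₂ = 5700 kPa.
For an ideal gas ΔU = nCvΔT with Cv = (3/2)R = 12.5 J/(mol·K).
ΔU = 1.38×12.5×(1540−407) = 19500 J.

19500 J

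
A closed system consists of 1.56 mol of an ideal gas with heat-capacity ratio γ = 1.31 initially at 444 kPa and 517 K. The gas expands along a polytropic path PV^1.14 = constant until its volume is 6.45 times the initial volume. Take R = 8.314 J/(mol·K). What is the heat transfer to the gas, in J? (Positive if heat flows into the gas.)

6030 J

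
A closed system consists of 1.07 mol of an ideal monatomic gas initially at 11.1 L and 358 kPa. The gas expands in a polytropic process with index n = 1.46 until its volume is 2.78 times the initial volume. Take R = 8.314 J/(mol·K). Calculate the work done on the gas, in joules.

T₁ = P₁V₁/(nR) = 358×11.1/(1.07×8.314) = 447 K.
Polytropic n=1.46: T₂ = T₁(V₁/V₂)^(n−1) = 447×(0.360)^0.46 = 279 K; P₂ = P₁(V₁/V₂)^n = 80.5 kPa.
W = (P₁V₁−P₂V₂)/(n−1) = (358×11.1−80.5×30.9)/0.46 = 3240 J.
Work done on the gas = −W_by = -3240 J.

-3240 J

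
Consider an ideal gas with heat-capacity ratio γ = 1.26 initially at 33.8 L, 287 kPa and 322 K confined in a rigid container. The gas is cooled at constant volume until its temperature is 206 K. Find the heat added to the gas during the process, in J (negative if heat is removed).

-13400 J

n = P₁V₁/(RT₁) = 287×33.8/(8.314×322) = 3.62 mol.
Isochoric: V stays 33.8 L; P/T = const ⇒ T₂ = 206 K, P₂ = 184 kPa.
W = 0 (no volume change).
ΔU = nCvΔT = 3.62×32.0×(206−322) = -13400 J.
Q = ΔU = -13400 J.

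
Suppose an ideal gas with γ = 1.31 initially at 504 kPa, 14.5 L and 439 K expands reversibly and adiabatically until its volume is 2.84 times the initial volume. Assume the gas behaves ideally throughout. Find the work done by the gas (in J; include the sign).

n = P₁V₁/(RT₁) = 504×14.5/(8.314×439) = 2.00 mol.
Adiabatic: TV^(γ−1) = const ⇒ T₂ = 439×(0.352)^0.310 = 318 K; PV^γ = const ⇒ P₂ = 128 kPa.
ΔU = nCvΔT = 2.00×26.8×(318−439) = -6520 J.
Q = 0 for an adiabatic process, so W = −ΔU = 6520 J.

6520 J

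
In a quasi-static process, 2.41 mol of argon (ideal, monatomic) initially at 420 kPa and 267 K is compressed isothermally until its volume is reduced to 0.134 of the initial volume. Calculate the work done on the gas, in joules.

10800 J

V₁ = nRT₁/P₁ = 2.41×8.314×267/420 = 12.7 L.
Isothermal: T stays 267 K; PV = const ⇒ V₂ = 1.71 L, P₂ = 3130 kPa.
W = nRT ln(V₂/V₁) = 2.41×8.314×267×ln(0.134) = -10800 J.
Work done on the gas = −W_by = 10800 J.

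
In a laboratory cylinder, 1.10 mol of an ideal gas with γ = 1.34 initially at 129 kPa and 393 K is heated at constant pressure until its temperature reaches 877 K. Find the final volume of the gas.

62.2 L

V₁ = nRT₁/P₁ = 1.10×8.314×393/129 = 27.9 L.
Isobaric: P stays 129 kPa; V/T = const ⇒ T₂ = 877 K, V₂ = 62.2 L.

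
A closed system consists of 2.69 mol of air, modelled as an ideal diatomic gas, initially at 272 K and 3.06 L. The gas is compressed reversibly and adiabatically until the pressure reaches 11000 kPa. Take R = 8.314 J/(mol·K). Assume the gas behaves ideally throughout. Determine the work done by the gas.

-9590 J

P₁ = nRT₁/V₁ = 2.69×8.314×272/3.06 = 1990 kPa.
Adiabatic: T₂/T₁ = (P₂/P₁)^((γ−1)/γ) ⇒ T₂ = 272×(5.53)^0.286 = 443 K; V₂ = 0.902 L.
ΔU = nCvΔT = 2.69×20.8×(443−272) = 9590 J.
Q = 0 for an adiabatic process, so W = −ΔU = -9590 J.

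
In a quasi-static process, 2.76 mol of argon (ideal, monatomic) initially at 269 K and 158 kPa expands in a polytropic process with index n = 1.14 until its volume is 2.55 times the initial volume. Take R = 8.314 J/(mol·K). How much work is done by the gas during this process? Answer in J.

5420 J

V₁ = nRT₁/P₁ = 2.76×8.314×269/158 = 39.1 L.
Polytropic n=1.14: T₂ = T₁(V₁/V₂)^(n−1) = 269×(0.392)^0.14 = 236 K; P₂ = P₁(V₁/V₂)^n = 54.4 kPa.
W = (P₁V₁−P₂V₂)/(n−1) = (158×39.1−54.4×99.6)/0.14 = 5420 J.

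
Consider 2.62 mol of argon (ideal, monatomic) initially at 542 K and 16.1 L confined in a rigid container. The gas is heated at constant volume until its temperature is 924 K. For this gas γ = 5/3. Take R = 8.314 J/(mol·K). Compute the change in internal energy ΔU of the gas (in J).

12500 J

P₁ = nRT₁/V₁ = 2.62×8.314×542/16.1 = 733 kPa.
Isochoric: V stays 16.1 L; P/T = const ⇒ T₂ = 924 K, P₂ = 1250 kPa.
For an ideal gas ΔU = nCvΔT with Cv = (3/2)R = 12.5 J/(mol·K).
ΔU = 2.62×12.5×(924−542) = 12500 J.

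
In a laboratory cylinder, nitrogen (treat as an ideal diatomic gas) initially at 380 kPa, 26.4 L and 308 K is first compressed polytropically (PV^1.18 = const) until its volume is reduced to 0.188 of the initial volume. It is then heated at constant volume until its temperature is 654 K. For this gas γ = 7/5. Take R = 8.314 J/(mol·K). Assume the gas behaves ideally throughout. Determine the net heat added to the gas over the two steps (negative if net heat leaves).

n = P₁V₁/(RT₁) = 380×26.4/(8.314×308) = 3.92 mol.
Step 1 — Polytropic n=1.18: T₂ = T₁(V₁/V₂)^(n−1) = 308×(5.32)^0.18 = 416 K; P₂ = P₁(V₁/V₂)^n = 2730 kPa.
W = (P₁V₁−P₂V₂)/(n−1) = (380×26.4−2730×4.96)/0.18 = -19600 J.
ΔU = nCvΔT = 3.92×20.8×(416−308) = 8800 J.
Q = ΔU + W = -10800 J.
State after step 1: P = 2730 kPa, V = 4.96 L, T = 416 K.
Step 2 — Isochoric: V stays 4.96 L; P/T = const ⇒ T₂ = 654 K, P₂ = 4290 kPa.
W = 0 (no volume change).
ΔU = nCvΔT = 3.92×20.8×(654−416) = 19400 J.
Q = ΔU = 19400 J.
Net over both steps: W = -19600 J, Q = 8610 J, ΔU = 28200 J.

8610 J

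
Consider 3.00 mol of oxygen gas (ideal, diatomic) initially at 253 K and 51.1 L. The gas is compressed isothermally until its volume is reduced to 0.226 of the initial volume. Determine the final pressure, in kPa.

P₁ = nRT₁/V₁ = 3.00×8.314×253/51.1 = 123 kPa.
Isothermal: T stays 253 K; PV = const ⇒ V₂ = 11.5 L, P₂ = 546 kPa.

546 kPa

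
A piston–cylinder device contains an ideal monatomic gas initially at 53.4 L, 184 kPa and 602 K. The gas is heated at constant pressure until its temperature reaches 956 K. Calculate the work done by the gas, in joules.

n = P₁V₁/(RT₁) = 184×53.4/(8.314×602) = 1.96 mol.
Isobaric: P stays 184 kPa; V/T = const ⇒ T₂ = 956 K, V₂ = 84.8 L.
W = PΔV = 184×(84.8−53.4) kPa·L = 5780 J.

5780 J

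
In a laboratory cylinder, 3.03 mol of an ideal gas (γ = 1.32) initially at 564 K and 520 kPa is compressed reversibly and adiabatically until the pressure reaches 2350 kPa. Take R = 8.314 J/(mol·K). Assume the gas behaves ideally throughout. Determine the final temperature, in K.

V₁ = nRT₁/P₁ = 3.03×8.314×564/520 = 27.3 L.
Adiabatic: T₂/T₁ = (P₂/P₁)^((γ−1)/γ) ⇒ T₂ = 564×(4.52)^0.242 = 813 K; V₂ = 8.72 L.

813 K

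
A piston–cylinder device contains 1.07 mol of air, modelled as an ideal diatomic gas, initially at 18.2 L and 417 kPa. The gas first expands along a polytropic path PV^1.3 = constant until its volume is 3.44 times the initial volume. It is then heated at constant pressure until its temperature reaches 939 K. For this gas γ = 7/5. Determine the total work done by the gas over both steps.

10900 J

T₁ = P₁V₁/(nR) = 417×18.2/(1.07×8.314) = 853 K.
Step 1 — Polytropic n=1.3: T₂ = T₁(V₁/V₂)^(n−1) = 853×(0.291)^0.30 = 589 K; P₂ = P₁(V₁/V₂)^n = 83.7 kPa.
W = (P₁V₁−P₂V₂)/(n−1) = (417×18.2−83.7×62.6)/0.30 = 7840 J.
ΔU = nCvΔT = 1.07×20.8×(589−853) = -5880 J.
Q = ΔU + W = 1960 J.
State after step 1: P = 83.7 kPa, V = 62.6 L, T = 589 K.
Step 2 — Isobaric: P stays 83.7 kPa; V/T = const ⇒ T₂ = 939 K, V₂ = 99.8 L.
W = PΔV = 83.7×(99.8−62.6) kPa·L = 3110 J.
ΔU = nCvΔT = 1.07×20.8×(939−589) = 7790 J.
Q = ΔU + W = nCpΔT = 10900 J.
Net over both steps: W = 10900 J, Q = 12900 J, ΔU = 1910 J.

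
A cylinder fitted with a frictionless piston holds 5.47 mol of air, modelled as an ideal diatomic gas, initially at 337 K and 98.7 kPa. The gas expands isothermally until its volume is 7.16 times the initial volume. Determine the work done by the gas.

30200 J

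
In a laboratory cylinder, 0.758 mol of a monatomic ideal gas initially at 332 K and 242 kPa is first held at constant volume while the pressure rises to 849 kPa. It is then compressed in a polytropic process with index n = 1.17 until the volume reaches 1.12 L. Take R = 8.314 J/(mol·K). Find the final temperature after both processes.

1650 K

V₁ = nRT₁/P₁ = 0.758×8.314×332/242 = 8.65 L.
Step 1 — Isochoric: V stays 8.65 L; P/T = const ⇒ T₂ = 1160 K, P₂ = 849 kPa.
W = 0 (no volume change).
ΔU = nCvΔT = 0.758×12.5×(1160−332) = 7870 J.
Q = ΔU = 7870 J.
State after step 1: P = 849 kPa, V = 8.65 L, T = 1160 K.
Step 2 — Polytropic n=1.17: T₂ = T₁(V₁/V₂)^(n−1) = 1160×(7.72)^0.17 = 1650 K; P₂ = P₁(V₁/V₂)^n = 9280 kPa.
W = (P₁V₁−P₂V₂)/(n−1) = (849×8.65−9280×1.12)/0.17 = -17900 J.
ΔU = nCvΔT = 0.758×12.5×(1650−1160) = 4570 J.
Q = ΔU + W = -13400 J.
Net over both steps: W = -17900 J, Q = -5490 J, ΔU = 12400 J.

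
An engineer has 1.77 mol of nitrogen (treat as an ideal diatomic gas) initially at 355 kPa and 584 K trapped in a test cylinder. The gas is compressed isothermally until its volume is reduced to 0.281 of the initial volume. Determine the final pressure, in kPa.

1260 kPa

V₁ = nRT₁/P₁ = 1.77×8.314×584/355 = 24.2 L.
Isothermal: T stays 584 K; PV = const ⇒ V₂ = 6.80 L, P₂ = 1260 kPa.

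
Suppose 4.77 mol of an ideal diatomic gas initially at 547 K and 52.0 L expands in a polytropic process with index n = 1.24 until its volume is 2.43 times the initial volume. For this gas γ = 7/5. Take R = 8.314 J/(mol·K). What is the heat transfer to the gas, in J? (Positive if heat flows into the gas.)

P₁ = nRT₁/V₁ = 4.77×8.314×547/52.0 = 417 kPa.
Polytropic n=1.24: T₂ = T₁(V₁/V₂)^(n−1) = 547×(0.412)^0.24 = 442 K; P₂ = P₁(V₁/V₂)^n = 139 kPa.
W = (P₁V₁−P₂V₂)/(n−1) = (417×52.0−139×126)/0.24 = 17300 J.
ΔU = nCvΔT = 4.77×20.8×(442−547) = -10400 J.
Q = ΔU + W = 6940 J.

6940 J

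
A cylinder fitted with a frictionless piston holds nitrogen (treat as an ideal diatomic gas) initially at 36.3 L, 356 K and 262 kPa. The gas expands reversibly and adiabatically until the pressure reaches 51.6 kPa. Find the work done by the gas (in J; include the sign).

8830 J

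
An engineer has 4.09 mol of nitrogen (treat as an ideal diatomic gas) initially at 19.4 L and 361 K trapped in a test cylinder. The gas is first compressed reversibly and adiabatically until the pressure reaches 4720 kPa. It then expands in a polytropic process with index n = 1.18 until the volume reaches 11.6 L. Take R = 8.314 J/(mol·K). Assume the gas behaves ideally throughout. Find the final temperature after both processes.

543 K

P₁ = nRT₁/V₁ = 4.09×8.314×361/19.4 = 633 kPa.
Step 1 — Adiabatic: T₂/T₁ = (P₂/P₁)^((γ−1)/γ) ⇒ T₂ = 361×(7.46)^0.286 = 641 K; V₂ = 4.62 L.
ΔU = nCvΔT = 4.09×20.8×(641−361) = 23800 J.
Q = 0 for an adiabatic process, so W = −ΔU = -23800 J.
State after step 1: P = 4720 kPa, V = 4.62 L, T = 641 K.
Step 2 — Polytropic n=1.18: T₂ = T₁(V₁/V₂)^(n−1) = 641×(0.398)^0.18 = 543 K; P₂ = P₁(V₁/V₂)^n = 1590 kPa.
W = (P₁V₁−P₂V₂)/(n−1) = (4720×4.62−1590×11.6)/0.18 = 18500 J.
ΔU = nCvΔT = 4.09×20.8×(543−641) = -8330 J.
Q = ΔU + W = 10200 J.
Net over both steps: W = -5300 J, Q = 10200 J, ΔU = 15500 J.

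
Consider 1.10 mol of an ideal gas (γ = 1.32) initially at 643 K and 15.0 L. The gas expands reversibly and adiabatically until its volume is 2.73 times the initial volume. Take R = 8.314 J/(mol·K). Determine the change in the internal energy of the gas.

P₁ = nRT₁/V₁ = 1.10×8.314×643/15.0 = 392 kPa.
Adiabatic: TV^(γ−1) = const ⇒ T₂ = 643×(0.366)^0.320 = 466 K; PV^γ = const ⇒ P₂ = 104 kPa.
For an ideal gas ΔU = nCvΔT with Cv = R/(γ−1) = 26.0 J/(mol·K).
ΔU = 1.10×26.0×(466−643) = -5050 J.

-5050 J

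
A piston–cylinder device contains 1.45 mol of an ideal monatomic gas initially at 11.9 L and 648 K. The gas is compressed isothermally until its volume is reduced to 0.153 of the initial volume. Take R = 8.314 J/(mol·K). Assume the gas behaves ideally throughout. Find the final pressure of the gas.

4290 kPa

P₁ = nRT₁/V₁ = 1.45×8.314×648/11.9 = 656 kPa.
Isothermal: T stays 648 K; PV = const ⇒ V₂ = 1.82 L, P₂ = 4290 kPa.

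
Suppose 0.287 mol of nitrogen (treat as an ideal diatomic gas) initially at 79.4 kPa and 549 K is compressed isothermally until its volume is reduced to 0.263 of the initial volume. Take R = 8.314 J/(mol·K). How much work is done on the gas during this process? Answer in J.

V₁ = nRT₁/P₁ = 0.287×8.314×549/79.4 = 16.5 L.
Isothermal: T stays 549 K; PV = const ⇒ V₂ = 4.34 L, P₂ = 302 kPa.
W = nRT ln(V₂/V₁) = 0.287×8.314×549×ln(0.263) = -1750 J.
Work done on the gas = −W_by = 1750 J.

1750 J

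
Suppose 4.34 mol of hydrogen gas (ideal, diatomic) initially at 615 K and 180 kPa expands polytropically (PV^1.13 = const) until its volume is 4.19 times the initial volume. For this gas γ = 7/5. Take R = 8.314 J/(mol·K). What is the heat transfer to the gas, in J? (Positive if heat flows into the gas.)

V₁ = nRT₁/P₁ = 4.34×8.314×615/180 = 123 L.
Polytropic n=1.13: T₂ = T₁(V₁/V₂)^(n−1) = 615×(0.239)^0.13 = 510 K; P₂ = P₁(V₁/V₂)^n = 35.7 kPa.
W = (P₁V₁−P₂V₂)/(n−1) = (180×123−35.7×517)/0.13 = 29000 J.
ΔU = nCvΔT = 4.34×20.8×(510−615) = -9430 J.
Q = ΔU + W = 19600 J.

19600 J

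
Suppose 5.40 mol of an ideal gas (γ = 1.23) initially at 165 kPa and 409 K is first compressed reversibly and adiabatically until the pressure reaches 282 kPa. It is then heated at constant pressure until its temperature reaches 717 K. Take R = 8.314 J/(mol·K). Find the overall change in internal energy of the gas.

V₁ = nRT₁/P₁ = 5.40×8.314×409/165 = 111 L.
Step 1 — Adiabatic: T₂/T₁ = (P₂/P₁)^((γ−1)/γ) ⇒ T₂ = 409×(1.71)^0.187 = 452 K; V₂ = 72.0 L.
ΔU = nCvΔT = 5.40×36.1×(452−409) = 8420 J.
Q = 0 for an adiabatic process, so W = −ΔU = -8420 J.
State after step 1: P = 282 kPa, V = 72.0 L, T = 452 K.
Step 2 — Isobaric: P stays 282 kPa; V/T = const ⇒ T₂ = 717 K, V₂ = 114 L.
W = PΔV = 282×(114−72.0) kPa·L = 11900 J.
ΔU = nCvΔT = 5.40×36.1×(717−452) = 51700 J.
Q = ΔU + W = nCpΔT = 63600 J.
Net over both steps: W = 3480 J, Q = 63600 J, ΔU = 60100 J.

60100 J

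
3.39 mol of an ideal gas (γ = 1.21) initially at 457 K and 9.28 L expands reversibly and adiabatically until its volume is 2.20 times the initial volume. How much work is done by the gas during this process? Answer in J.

9360 J

P₁ = nRT₁/V₁ = 3.39×8.314×457/9.28 = 1390 kPa.
Adiabatic: TV^(γ−1) = const ⇒ T₂ = 457×(0.455)^0.210 = 387 K; PV^γ = const ⇒ P₂ = 535 kPa.
ΔU = nCvΔT = 3.39×39.6×(387−457) = -9360 J.
Q = 0 for an adiabatic process, so W = −ΔU = 9360 J.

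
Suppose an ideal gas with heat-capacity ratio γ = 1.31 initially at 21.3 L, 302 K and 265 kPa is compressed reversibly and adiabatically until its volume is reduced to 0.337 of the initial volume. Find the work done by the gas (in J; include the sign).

n = P₁V₁/(RT₁) = 265×21.3/(8.314×302) = 2.25 mol.
Adiabatic: TV^(γ−1) = const ⇒ T₂ = 302×(2.97)^0.310 = 423 K; PV^γ = const ⇒ P₂ = 1100 kPa.
ΔU = nCvΔT = 2.25×26.8×(423−302) = 7300 J.
Q = 0 for an adiabatic process, so W = −ΔU = -7300 J.

-7300 J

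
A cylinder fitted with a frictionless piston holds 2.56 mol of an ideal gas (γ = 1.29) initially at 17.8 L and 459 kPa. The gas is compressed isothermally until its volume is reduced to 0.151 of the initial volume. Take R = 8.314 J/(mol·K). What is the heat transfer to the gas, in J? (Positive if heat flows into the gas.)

T₁ = P₁V₁/(nR) = 459×17.8/(2.56×8.314) = 384 K.
Isothermal: T stays 384 K; PV = const ⇒ V₂ = 2.69 L, P₂ = 3040 kPa.
ΔU = 0 (ideal gas, T constant).
W = nRT ln(V₂/V₁) = 2.56×8.314×384×ln(0.151) = -15400 J.
Q = ΔU + W = -15400 J.

-15400 J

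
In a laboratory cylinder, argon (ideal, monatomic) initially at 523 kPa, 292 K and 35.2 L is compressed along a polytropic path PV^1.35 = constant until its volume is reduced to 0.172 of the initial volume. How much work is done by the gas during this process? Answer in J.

-44800 J

n = P₁V₁/(RT₁) = 523×35.2/(8.314×292) = 7.58 mol.
Polytropic n=1.35: T₂ = T₁(V₁/V₂)^(n−1) = 292×(5.81)^0.35 = 541 K; P₂ = P₁(V₁/V₂)^n = 5630 kPa.
W = (P₁V₁−P₂V₂)/(n−1) = (523×35.2−5630×6.05)/0.35 = -44800 J.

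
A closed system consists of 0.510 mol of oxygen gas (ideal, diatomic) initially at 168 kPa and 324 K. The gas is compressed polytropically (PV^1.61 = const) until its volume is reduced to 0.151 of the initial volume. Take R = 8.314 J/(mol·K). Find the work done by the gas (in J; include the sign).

-4880 J

V₁ = nRT₁/P₁ = 0.510×8.314×324/168 = 8.18 L.
Polytropic n=1.61: T₂ = T₁(V₁/V₂)^(n−1) = 324×(6.62)^0.61 = 1030 K; P₂ = P₁(V₁/V₂)^n = 3520 kPa.
W = (P₁V₁−P₂V₂)/(n−1) = (168×8.18−3520×1.23)/0.61 = -4880 J.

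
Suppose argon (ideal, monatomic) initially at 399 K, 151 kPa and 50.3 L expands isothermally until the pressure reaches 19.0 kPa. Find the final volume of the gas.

400 L

Isothermal: T stays 399 K; PV = const ⇒ V₂ = 400 L, P₂ = 19.0 kPa.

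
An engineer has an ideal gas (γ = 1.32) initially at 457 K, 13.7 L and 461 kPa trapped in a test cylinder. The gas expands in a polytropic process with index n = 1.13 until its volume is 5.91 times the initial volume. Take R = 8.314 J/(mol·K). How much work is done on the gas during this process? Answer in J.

-10000 J

n = P₁V₁/(RT₁) = 461×13.7/(8.314×457) = 1.66 mol.
Polytropic n=1.13: T₂ = T₁(V₁/V₂)^(n−1) = 457×(0.169)^0.13 = 363 K; P₂ = P₁(V₁/V₂)^n = 61.9 kPa.
W = (P₁V₁−P₂V₂)/(n−1) = (461×13.7−61.9×81.0)/0.13 = 10000 J.
Work done on the gas = −W_by = -10000 J.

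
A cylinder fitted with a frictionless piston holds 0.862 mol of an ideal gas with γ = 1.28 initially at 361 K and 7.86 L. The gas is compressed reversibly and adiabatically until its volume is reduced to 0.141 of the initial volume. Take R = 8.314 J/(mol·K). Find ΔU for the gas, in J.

P₁ = nRT₁/V₁ = 0.862×8.314×361/7.86 = 329 kPa.
Adiabatic: TV^(γ−1) = const ⇒ T₂ = 361×(7.09)^0.280 = 625 K; PV^γ = const ⇒ P₂ = 4040 kPa.
For an ideal gas ΔU = nCvΔT with Cv = R/(γ−1) = 29.7 J/(mol·K).
ΔU = 0.862×29.7×(625−361) = 6750 J.

6750 J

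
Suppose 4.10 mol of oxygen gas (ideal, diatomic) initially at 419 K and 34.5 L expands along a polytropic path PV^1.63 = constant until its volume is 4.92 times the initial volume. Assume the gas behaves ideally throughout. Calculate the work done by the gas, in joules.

P₁ = nRT₁/V₁ = 4.10×8.314×419/34.5 = 414 kPa.
Polytropic n=1.63: T₂ = T₁(V₁/V₂)^(n−1) = 419×(0.203)^0.63 = 154 K; P₂ = P₁(V₁/V₂)^n = 30.8 kPa.
W = (P₁V₁−P₂V₂)/(n−1) = (414×34.5−30.8×170)/0.63 = 14400 J.

14400 J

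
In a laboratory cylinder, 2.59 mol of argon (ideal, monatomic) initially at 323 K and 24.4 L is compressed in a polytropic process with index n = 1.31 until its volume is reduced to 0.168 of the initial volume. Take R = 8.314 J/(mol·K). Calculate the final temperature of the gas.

562 K

P₁ = nRT₁/V₁ = 2.59×8.314×323/24.4 = 285 kPa.
Polytropic n=1.31: T₂ = T₁(V₁/V₂)^(n−1) = 323×(5.95)^0.31 = 562 K; P₂ = P₁(V₁/V₂)^n = 2950 kPa.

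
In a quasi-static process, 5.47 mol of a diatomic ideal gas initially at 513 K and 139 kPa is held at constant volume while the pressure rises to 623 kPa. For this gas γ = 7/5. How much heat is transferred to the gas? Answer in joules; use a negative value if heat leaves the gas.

V₁ = nRT₁/P₁ = 5.47×8.314×513/139 = 168 L.
Isochoric: V stays 168 L; P/T = const ⇒ T₂ = 2300 K, P₂ = 623 kPa.
W = 0 (no volume change).
ΔU = nCvΔT = 5.47×20.8×(2300−513) = 203000 J.
Q = ΔU = 203000 J.

203000 J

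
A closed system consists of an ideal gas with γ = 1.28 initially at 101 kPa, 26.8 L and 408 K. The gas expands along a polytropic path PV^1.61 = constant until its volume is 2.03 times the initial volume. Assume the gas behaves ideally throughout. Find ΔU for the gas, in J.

n = P₁V₁/(RT₁) = 101×26.8/(8.314×408) = 0.798 mol.
Polytropic n=1.61: T₂ = T₁(V₁/V₂)^(n−1) = 408×(0.493)^0.61 = 265 K; P₂ = P₁(V₁/V₂)^n = 32.3 kPa.
For an ideal gas ΔU = nCvΔT with Cv = R/(γ−1) = 29.7 J/(mol·K).
ΔU = 0.798×29.7×(265−408) = -3390 J.

-3390 J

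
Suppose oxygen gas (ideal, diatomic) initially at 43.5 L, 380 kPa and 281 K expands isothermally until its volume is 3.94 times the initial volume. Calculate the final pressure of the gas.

96.4 kPa

Isothermal: T stays 281 K; PV = const ⇒ V₂ = 171 L, P₂ = 96.4 kPa.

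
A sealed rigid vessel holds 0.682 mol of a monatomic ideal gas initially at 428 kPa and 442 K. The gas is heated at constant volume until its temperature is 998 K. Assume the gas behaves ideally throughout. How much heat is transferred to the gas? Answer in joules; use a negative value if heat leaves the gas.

V₁ = nRT₁/P₁ = 0.682×8.314×442/428 = 5.86 L.
Isochoric: V stays 5.86 L; P/T = const ⇒ T₂ = 998 K, P₂ = 966 kPa.
W = 0 (no volume change).
ΔU = nCvΔT = 0.682×12.5×(998−442) = 4730 J.
Q = ΔU = 4730 J.

4730 J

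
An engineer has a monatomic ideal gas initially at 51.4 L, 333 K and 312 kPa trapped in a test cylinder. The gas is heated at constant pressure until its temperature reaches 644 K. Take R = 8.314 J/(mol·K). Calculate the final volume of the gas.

Isobaric: P stays 312 kPa; V/T = const ⇒ T₂ = 644 K, V₂ = 99.4 L.

99.4 L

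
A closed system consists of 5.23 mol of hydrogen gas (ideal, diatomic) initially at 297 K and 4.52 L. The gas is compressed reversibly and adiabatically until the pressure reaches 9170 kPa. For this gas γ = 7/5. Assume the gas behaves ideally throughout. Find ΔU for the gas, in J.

12800 J

P₁ = nRT₁/V₁ = 5.23×8.314×297/4.52 = 2860 kPa.
Adiabatic: T₂/T₁ = (P₂/P₁)^((γ−1)/γ) ⇒ T₂ = 297×(3.21)^0.286 = 414 K; V₂ = 1.97 L.
For an ideal gas ΔU = nCvΔT with Cv = (5/2)R = 20.8 J/(mol·K).
ΔU = 5.23×20.8×(414−297) = 12800 J.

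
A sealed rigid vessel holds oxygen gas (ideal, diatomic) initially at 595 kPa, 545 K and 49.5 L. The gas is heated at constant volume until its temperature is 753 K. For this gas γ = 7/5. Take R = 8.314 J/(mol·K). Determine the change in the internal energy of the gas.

28100 J

n = P₁V₁/(RT₁) = 595×49.5/(8.314×545) = 6.50 mol.
Isochoric: V stays 49.5 L; P/T = const ⇒ T₂ = 753 K, P₂ = 822 kPa.
For an ideal gas ΔU = nCvΔT with Cv = (5/2)R = 20.8 J/(mol·K).
ΔU = 6.50×20.8×(753−545) = 28100 J.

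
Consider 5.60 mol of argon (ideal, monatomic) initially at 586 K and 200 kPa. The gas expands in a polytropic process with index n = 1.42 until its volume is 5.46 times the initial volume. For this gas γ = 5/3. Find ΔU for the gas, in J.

-20900 J

V₁ = nRT₁/P₁ = 5.60×8.314×586/200 = 136 L.
Polytropic n=1.42: T₂ = T₁(V₁/V₂)^(n−1) = 586×(0.183)^0.42 = 287 K; P₂ = P₁(V₁/V₂)^n = 18.0 kPa.
For an ideal gas ΔU = nCvΔT with Cv = (3/2)R = 12.5 J/(mol·K).
ΔU = 5.60×12.5×(287−586) = -20900 J.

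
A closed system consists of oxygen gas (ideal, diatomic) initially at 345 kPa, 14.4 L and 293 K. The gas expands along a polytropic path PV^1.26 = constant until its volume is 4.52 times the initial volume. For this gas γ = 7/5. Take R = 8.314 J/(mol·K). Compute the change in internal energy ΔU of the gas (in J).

n = P₁V₁/(RT₁) = 345×14.4/(8.314×293) = 2.04 mol.
Polytropic n=1.26: T₂ = T₁(V₁/V₂)^(n−1) = 293×(0.221)^0.26 = 198 K; P₂ = P₁(V₁/V₂)^n = 51.6 kPa.
For an ideal gas ΔU = nCvΔT with Cv = (5/2)R = 20.8 J/(mol·K).
ΔU = 2.04×20.8×(198−293) = -4030 J.

-4030 J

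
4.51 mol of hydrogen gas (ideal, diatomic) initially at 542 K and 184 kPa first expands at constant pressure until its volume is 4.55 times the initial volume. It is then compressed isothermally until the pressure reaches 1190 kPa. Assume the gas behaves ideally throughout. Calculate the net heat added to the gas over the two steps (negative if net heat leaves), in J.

79900 J

V₁ = nRT₁/P₁ = 4.51×8.314×542/184 = 110 L.
Step 1 — Isobaric: P stays 184 kPa; V/T = const ⇒ T₂ = 2470 K, V₂ = 503 L.
W = PΔV = 184×(503−110) kPa·L = 72100 J.
ΔU = nCvΔT = 4.51×20.8×(2470−542) = 180000 J.
Q = ΔU + W = nCpΔT = 253000 J.
State after step 1: P = 184 kPa, V = 503 L, T = 2470 K.
Step 2 — Isothermal: T stays 2470 K; PV = const ⇒ V₂ = 77.7 L, P₂ = 1190 kPa.
ΔU = 0 (ideal gas, T constant).
W = nRT ln(V₂/V₁) = 4.51×8.314×2470×ln(0.155) = -173000 J.
Q = ΔU + W = -173000 J.
Net over both steps: W = -100000 J, Q = 79900 J, ΔU = 180000 J.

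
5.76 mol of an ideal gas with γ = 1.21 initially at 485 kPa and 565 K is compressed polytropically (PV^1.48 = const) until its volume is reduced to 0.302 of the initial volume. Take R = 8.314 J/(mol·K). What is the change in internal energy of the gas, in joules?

V₁ = nRT₁/P₁ = 5.76×8.314×565/485 = 55.8 L.
Polytropic n=1.48: T₂ = T₁(V₁/V₂)^(n−1) = 565×(3.31)^0.48 = 1000 K; P₂ = P₁(V₁/V₂)^n = 2850 kPa.
For an ideal gas ΔU = nCvΔT with Cv = R/(γ−1) = 39.6 J/(mol·K).
ΔU = 5.76×39.6×(1000−565) = 100000 J.

100000 J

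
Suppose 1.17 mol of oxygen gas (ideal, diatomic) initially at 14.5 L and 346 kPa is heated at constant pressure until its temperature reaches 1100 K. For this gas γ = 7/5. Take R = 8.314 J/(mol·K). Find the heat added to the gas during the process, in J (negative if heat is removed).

T₁ = P₁V₁/(nR) = 346×14.5/(1.17×8.314) = 516 K.
Isobaric: P stays 346 kPa; V/T = const ⇒ T₂ = 1100 K, V₂ = 30.9 L.
W = PΔV = 346×(30.9−14.5) kPa·L = 5680 J.
ΔU = nCvΔT = 1.17×20.8×(1100−516) = 14200 J.
Q = ΔU + W = nCpΔT = 19900 J.

19900 J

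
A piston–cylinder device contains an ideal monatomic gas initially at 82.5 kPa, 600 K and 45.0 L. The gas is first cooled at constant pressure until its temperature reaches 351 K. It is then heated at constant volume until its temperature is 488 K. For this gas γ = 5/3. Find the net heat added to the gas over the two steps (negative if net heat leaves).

-2580 J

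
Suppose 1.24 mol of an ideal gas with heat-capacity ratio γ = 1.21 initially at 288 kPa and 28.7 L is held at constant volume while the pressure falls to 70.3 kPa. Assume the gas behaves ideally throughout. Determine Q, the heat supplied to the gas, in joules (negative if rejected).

-29800 J

T₁ = P₁V₁/(nR) = 288×28.7/(1.24×8.314) = 802 K.
Isochoric: V stays 28.7 L; P/T = const ⇒ T₂ = 196 K, P₂ = 70.3 kPa.
W = 0 (no volume change).
ΔU = nCvΔT = 1.24×39.6×(196−802) = -29800 J.
Q = ΔU = -29800 J.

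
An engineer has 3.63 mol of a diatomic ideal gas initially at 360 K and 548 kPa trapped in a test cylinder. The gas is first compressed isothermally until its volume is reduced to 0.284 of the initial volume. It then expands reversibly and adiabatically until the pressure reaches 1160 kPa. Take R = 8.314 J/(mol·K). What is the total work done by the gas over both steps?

V₁ = nRT₁/P₁ = 3.63×8.314×360/548 = 19.8 L.
Step 1 — Isothermal: T stays 360 K; PV = const ⇒ V₂ = 5.63 L, P₂ = 1930 kPa.
ΔU = 0 (ideal gas, T constant).
W = nRT ln(V₂/V₁) = 3.63×8.314×360×ln(0.284) = -13700 J.
Q = ΔU + W = -13700 J.
State after step 1: P = 1930 kPa, V = 5.63 L, T = 360 K.
Step 2 — Adiabatic: T₂/T₁ = (P₂/P₁)^((γ−1)/γ) ⇒ T₂ = 360×(0.601)^0.286 = 311 K; V₂ = 8.10 L.
ΔU = nCvΔT = 3.63×20.8×(311−360) = -3680 J.
Q = 0 for an adiabatic process, so W = −ΔU = 3680 J.
Net over both steps: W = -10000 J, Q = -13700 J, ΔU = -3680 J.

-10000 J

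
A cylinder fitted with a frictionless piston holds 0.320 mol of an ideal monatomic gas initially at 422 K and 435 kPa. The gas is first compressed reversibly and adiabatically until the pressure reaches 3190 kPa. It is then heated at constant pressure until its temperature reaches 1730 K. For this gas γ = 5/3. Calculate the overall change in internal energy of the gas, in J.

5220 J

V₁ = nRT₁/P₁ = 0.320×8.314×422/435 = 2.58 L.
Step 1 — Adiabatic: T₂/T₁ = (P₂/P₁)^((γ−1)/γ) ⇒ T₂ = 422×(7.33)^0.400 = 936 K; V₂ = 0.781 L.
ΔU = nCvΔT = 0.320×12.5×(936−422) = 2050 J.
Q = 0 for an adiabatic process, so W = −ΔU = -2050 J.
State after step 1: P = 3190 kPa, V = 0.781 L, T = 936 K.
Step 2 — Isobaric: P stays 3190 kPa; V/T = const ⇒ T₂ = 1730 K, V₂ = 1.44 L.
W = PΔV = 3190×(1.44−0.781) kPa·L = 2110 J.
ΔU = nCvΔT = 0.320×12.5×(1730−936) = 3170 J.
Q = ΔU + W = nCpΔT = 5280 J.
Net over both steps: W = 58.9 J, Q = 5280 J, ΔU = 5220 J.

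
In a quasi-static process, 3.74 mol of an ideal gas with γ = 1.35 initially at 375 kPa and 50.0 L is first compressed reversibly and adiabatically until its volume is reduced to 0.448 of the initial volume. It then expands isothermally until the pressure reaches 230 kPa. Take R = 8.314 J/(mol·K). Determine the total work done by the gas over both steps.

T₁ = P₁V₁/(nR) = 375×50.0/(3.74×8.314) = 603 K.
Step 1 — Adiabatic: TV^(γ−1) = const ⇒ T₂ = 603×(2.23)^0.350 = 799 K; PV^γ = const ⇒ P₂ = 1110 kPa.
ΔU = nCvΔT = 3.74×23.8×(799−603) = 17400 J.
Q = 0 for an adiabatic process, so W = −ΔU = -17400 J.
State after step 1: P = 1110 kPa, V = 22.4 L, T = 799 K.
Step 2 — Isothermal: T stays 799 K; PV = const ⇒ V₂ = 108 L, P₂ = 230 kPa.
ΔU = 0 (ideal gas, T constant).
W = nRT ln(V₂/V₁) = 3.74×8.314×799×ln(4.82) = 39100 J.
Q = ΔU + W = 39100 J.
Net over both steps: W = 21700 J, Q = 39100 J, ΔU = 17400 J.

21700 J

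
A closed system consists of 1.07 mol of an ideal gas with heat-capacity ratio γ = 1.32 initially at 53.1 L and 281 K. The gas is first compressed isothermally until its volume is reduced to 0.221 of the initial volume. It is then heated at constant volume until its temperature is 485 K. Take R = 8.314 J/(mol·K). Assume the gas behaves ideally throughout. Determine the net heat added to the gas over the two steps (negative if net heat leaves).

1900 J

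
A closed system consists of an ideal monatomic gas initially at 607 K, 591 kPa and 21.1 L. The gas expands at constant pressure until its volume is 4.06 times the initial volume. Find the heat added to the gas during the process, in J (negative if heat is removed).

95400 J

n = P₁V₁/(RT₁) = 591×21.1/(8.314×607) = 2.47 mol.
Isobaric: P stays 591 kPa; V/T = const ⇒ T₂ = 2460 K, V₂ = 85.7 L.
W = PΔV = 591×(85.7−21.1) kPa·L = 38200 J.
ΔU = nCvΔT = 2.47×12.5×(2460−607) = 57200 J.
Q = ΔU + W = nCpΔT = 95400 J.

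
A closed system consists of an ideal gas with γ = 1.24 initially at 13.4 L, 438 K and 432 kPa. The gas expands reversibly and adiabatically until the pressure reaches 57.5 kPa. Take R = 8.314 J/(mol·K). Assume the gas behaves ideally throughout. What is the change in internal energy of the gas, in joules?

n = P₁V₁/(RT₁) = 432×13.4/(8.314×438) = 1.59 mol.
Adiabatic: T₂/T₁ = (P₂/P₁)^((γ−1)/γ) ⇒ T₂ = 438×(0.133)^0.194 = 296 K; V₂ = 68.1 L.
For an ideal gas ΔU = nCvΔT with Cv = R/(γ−1) = 34.6 J/(mol·K).
ΔU = 1.59×34.6×(296−438) = -7790 J.

-7790 J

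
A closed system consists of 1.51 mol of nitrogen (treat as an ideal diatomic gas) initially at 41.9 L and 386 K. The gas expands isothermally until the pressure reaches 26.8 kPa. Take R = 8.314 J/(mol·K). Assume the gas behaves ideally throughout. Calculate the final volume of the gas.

P₁ = nRT₁/V₁ = 1.51×8.314×386/41.9 = 116 kPa.
Isothermal: T stays 386 K; PV = const ⇒ V₂ = 181 L, P₂ = 26.8 kPa.

181 L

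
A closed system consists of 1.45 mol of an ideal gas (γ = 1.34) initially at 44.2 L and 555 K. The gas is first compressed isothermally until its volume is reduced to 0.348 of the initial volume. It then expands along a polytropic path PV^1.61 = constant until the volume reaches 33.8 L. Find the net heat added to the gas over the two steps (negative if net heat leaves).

-10400 J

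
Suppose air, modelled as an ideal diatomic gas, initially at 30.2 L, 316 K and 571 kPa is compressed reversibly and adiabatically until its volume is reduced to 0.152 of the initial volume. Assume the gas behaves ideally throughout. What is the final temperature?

Adiabatic: TV^(γ−1) = const ⇒ T₂ = 316×(6.58)^0.400 = 671 K; PV^γ = const ⇒ P₂ = 7980 kPa.

671 K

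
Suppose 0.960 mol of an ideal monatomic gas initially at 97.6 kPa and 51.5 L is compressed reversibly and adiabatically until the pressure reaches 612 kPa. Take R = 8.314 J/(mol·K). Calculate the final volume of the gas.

T₁ = P₁V₁/(nR) = 97.6×51.5/(0.960×8.314) = 630 K.
Adiabatic: T₂/T₁ = (P₂/P₁)^((γ−1)/γ) ⇒ T₂ = 630×(6.27)^0.400 = 1310 K; V₂ = 17.1 L.

17.1 L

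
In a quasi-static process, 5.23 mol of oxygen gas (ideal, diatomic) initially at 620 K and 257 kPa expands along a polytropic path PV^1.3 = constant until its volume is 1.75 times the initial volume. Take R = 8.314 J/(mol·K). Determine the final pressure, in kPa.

V₁ = nRT₁/P₁ = 5.23×8.314×620/257 = 105 L.
Polytropic n=1.3: T₂ = T₁(V₁/V₂)^(n−1) = 620×(0.571)^0.30 = 524 K; P₂ = P₁(V₁/V₂)^n = 124 kPa.

124 kPa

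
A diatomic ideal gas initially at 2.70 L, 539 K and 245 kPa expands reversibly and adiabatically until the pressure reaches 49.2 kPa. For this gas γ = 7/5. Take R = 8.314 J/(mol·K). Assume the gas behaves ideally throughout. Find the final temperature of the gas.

Adiabatic: T₂/T₁ = (P₂/P₁)^((γ−1)/γ) ⇒ T₂ = 539×(0.201)^0.286 = 341 K; V₂ = 8.50 L.

341 K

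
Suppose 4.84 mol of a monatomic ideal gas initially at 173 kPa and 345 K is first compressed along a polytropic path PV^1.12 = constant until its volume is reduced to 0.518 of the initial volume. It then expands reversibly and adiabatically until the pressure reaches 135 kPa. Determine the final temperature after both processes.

V₁ = nRT₁/P₁ = 4.84×8.314×345/173 = 80.2 L.
Step 1 — Polytropic n=1.12: T₂ = T₁(V₁/V₂)^(n−1) = 345×(1.93)^0.12 = 373 K; P₂ = P₁(V₁/V₂)^n = 361 kPa.
W = (P₁V₁−P₂V₂)/(n−1) = (173×80.2−361×41.6)/0.12 = -9500 J.
ΔU = nCvΔT = 4.84×12.5×(373−345) = 1710 J.
Q = ΔU + W = -7790 J.
State after step 1: P = 361 kPa, V = 41.6 L, T = 373 K.
Step 2 — Adiabatic: T₂/T₁ = (P₂/P₁)^((γ−1)/γ) ⇒ T₂ = 373×(0.374)^0.400 = 252 K; V₂ = 75.1 L.
ΔU = nCvΔT = 4.84×12.5×(252−373) = -7340 J.
Q = 0 for an adiabatic process, so W = −ΔU = 7340 J.
Net over both steps: W = -2170 J, Q = -7790 J, ΔU = -5630 J.

252 K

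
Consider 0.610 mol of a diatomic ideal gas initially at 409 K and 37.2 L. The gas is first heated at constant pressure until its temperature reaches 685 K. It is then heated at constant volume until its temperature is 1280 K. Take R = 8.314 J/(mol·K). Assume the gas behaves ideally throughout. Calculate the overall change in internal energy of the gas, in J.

11000 J

P₁ = nRT₁/V₁ = 0.610×8.314×409/37.2 = 55.8 kPa.
Step 1 — Isobaric: P stays 55.8 kPa; V/T = const ⇒ T₂ = 685 K, V₂ = 62.3 L.
W = PΔV = 55.8×(62.3−37.2) kPa·L = 1400 J.
ΔU = nCvΔT = 0.610×20.8×(685−409) = 3500 J.
Q = ΔU + W = nCpΔT = 4900 J.
State after step 1: P = 55.8 kPa, V = 62.3 L, T = 685 K.
Step 2 — Isochoric: V stays 62.3 L; P/T = const ⇒ T₂ = 1280 K, P₂ = 104 kPa.
W = 0 (no volume change).
ΔU = nCvΔT = 0.610×20.8×(1280−685) = 7540 J.
Q = ΔU = 7540 J.
Net over both steps: W = 1400 J, Q = 12400 J, ΔU = 11000 J.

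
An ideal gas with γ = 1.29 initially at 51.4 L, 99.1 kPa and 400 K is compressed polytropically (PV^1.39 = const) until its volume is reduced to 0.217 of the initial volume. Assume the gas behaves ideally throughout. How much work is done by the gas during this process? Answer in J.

-10600 J

n = P₁V₁/(RT₁) = 99.1×51.4/(8.314×400) = 1.53 mol.
Polytropic n=1.39: T₂ = T₁(V₁/V₂)^(n−1) = 400×(4.61)^0.39 = 726 K; P₂ = P₁(V₁/V₂)^n = 829 kPa.
W = (P₁V₁−P₂V₂)/(n−1) = (99.1×51.4−829×11.2)/0.39 = -10600 J.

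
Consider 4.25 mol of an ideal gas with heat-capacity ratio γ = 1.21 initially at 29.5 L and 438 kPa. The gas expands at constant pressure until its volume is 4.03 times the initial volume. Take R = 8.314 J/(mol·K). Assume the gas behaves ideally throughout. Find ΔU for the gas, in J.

186000 J

T₁ = P₁V₁/(nR) = 438×29.5/(4.25×8.314) = 366 K.
Isobaric: P stays 438 kPa; V/T = const ⇒ T₂ = 1470 K, V₂ = 119 L.
For an ideal gas ΔU = nCvΔT with Cv = R/(γ−1) = 39.6 J/(mol·K).
ΔU = 4.25×39.6×(1470−366) = 186000 J.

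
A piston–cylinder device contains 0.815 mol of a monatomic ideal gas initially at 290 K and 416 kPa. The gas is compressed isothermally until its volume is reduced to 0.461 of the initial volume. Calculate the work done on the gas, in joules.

1520 J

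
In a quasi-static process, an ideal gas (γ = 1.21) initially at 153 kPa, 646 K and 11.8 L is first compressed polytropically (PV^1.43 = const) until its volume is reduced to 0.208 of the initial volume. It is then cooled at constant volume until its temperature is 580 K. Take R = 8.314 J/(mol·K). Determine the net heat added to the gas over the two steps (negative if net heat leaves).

n = P₁V₁/(RT₁) = 153×11.8/(8.314×646) = 0.336 mol.
Step 1 — Polytropic n=1.43: T₂ = T₁(V₁/V₂)^(n−1) = 646×(4.81)^0.43 = 1270 K; P₂ = P₁(V₁/V₂)^n = 1440 kPa.
W = (P₁V₁−P₂V₂)/(n−1) = (153×11.8−1440×2.45)/0.43 = -4050 J.
ΔU = nCvΔT = 0.336×39.6×(1270−646) = 8290 J.
Q = ΔU + W = 4240 J.
State after step 1: P = 1440 kPa, V = 2.45 L, T = 1270 K.
Step 2 — Isochoric: V stays 2.45 L; P/T = const ⇒ T₂ = 580 K, P₂ = 660 kPa.
W = 0 (no volume change).
ΔU = nCvΔT = 0.336×39.6×(580−1270) = -9170 J.
Q = ΔU = -9170 J.
Net over both steps: W = -4050 J, Q = -4930 J, ΔU = -878 J.

-4930 J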